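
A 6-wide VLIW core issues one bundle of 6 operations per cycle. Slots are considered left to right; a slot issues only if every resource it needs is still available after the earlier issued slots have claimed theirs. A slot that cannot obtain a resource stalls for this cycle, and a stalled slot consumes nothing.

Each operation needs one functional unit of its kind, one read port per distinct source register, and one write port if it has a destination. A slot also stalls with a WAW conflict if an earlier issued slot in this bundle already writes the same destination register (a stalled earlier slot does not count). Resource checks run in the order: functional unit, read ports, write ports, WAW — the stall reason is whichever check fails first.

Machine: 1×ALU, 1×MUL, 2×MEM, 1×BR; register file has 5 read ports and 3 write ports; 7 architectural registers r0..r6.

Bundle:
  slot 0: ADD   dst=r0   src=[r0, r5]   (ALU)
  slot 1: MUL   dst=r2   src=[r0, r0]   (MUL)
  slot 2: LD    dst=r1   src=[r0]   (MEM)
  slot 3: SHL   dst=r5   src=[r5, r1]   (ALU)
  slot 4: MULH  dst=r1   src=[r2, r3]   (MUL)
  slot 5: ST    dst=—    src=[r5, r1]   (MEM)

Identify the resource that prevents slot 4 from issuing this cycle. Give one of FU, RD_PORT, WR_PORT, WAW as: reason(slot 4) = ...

  0. ALU→r0 ⇒ go  {0A/1Mu/2Ld/1B | 3r 2w}
  1. MUL→r2 ⇒ go  {0A/0Mu/2Ld/1B | 2r 1w}
  2. MEM→r1 ⇒ go  {0A/0Mu/1Ld/1B | 1r 0w}
  3. ALU→r5 ⇒ no(FU)  {0A/0Mu/1Ld/1B | 1r 0w}
  4. MUL→r1 ⇒ no(FU)  {0A/0Mu/1Ld/1B | 1r 0w}
  5. MEM ⇒ no(RD_PORT)  {0A/0Mu/1Ld/1B | 1r 0w}

reason(slot 4) = FU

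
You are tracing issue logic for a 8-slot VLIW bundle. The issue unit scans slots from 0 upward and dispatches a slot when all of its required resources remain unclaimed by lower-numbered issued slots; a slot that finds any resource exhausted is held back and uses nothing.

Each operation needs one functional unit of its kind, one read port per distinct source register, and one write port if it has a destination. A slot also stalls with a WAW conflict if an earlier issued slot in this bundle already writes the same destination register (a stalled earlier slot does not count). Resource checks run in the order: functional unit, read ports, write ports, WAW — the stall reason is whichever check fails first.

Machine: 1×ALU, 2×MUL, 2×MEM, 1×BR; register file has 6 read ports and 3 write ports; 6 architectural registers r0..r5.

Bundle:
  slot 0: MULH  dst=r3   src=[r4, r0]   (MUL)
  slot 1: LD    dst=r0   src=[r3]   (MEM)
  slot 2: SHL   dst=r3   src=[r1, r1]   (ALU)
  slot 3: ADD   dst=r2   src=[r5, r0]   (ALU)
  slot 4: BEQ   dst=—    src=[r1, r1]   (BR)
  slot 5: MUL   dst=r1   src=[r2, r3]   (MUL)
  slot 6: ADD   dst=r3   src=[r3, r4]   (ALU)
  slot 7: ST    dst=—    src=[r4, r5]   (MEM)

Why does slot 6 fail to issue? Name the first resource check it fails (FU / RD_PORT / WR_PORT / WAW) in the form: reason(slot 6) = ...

[0] MUL needs rd=2 wr=1: ok; after: ALU=1 MUL=1 MEM=2 BR=1, R=4, W=2
[1] MEM needs rd=1 wr=1: ok; after: ALU=1 MUL=1 MEM=1 BR=1, R=3, W=1
[2] ALU needs rd=1 wr=1: WAW; after: ALU=1 MUL=1 MEM=1 BR=1, R=3, W=1
[3] ALU needs rd=2 wr=1: ok; after: ALU=0 MUL=1 MEM=1 BR=1, R=1, W=0
[4] BR needs rd=1 wr=0: ok; after: ALU=0 MUL=1 MEM=1 BR=0, R=0, W=0
[5] MUL needs rd=2 wr=1: RD_PORT; after: ALU=0 MUL=1 MEM=1 BR=0, R=0, W=0
[6] ALU needs rd=2 wr=1: FU; after: ALU=0 MUL=1 MEM=1 BR=0, R=0, W=0
[7] MEM needs rd=2 wr=0: RD_PORT; after: ALU=0 MUL=1 MEM=1 BR=0, R=0, W=0

reason(slot 6) = FU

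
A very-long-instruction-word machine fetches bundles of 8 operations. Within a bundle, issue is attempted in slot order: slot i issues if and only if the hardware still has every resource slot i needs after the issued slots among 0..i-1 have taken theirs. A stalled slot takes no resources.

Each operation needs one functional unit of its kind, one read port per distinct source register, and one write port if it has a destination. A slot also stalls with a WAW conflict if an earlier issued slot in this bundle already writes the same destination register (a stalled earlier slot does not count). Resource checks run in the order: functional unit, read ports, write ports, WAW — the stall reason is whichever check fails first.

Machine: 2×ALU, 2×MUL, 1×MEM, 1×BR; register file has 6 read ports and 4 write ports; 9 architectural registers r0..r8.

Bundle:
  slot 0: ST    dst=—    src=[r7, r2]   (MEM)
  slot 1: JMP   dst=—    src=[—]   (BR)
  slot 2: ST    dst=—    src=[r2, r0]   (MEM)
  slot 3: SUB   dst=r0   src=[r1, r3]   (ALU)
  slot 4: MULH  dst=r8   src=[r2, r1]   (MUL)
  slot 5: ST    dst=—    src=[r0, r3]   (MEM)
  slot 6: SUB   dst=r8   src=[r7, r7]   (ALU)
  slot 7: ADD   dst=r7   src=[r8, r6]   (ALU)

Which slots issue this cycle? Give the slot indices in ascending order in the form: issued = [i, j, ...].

#0 MEM src=r7,r2 dispatched  <A:2 Mu:2 Ld:0 B:1 rd:4 wr:4>
#1 BR src=- dispatched  <A:2 Mu:2 Ld:0 B:0 rd:4 wr:4>
#2 MEM src=r2,r0 held:FU  <A:2 Mu:2 Ld:0 B:0 rd:4 wr:4>
#3 ALU src=r1,r3 dispatched  <A:1 Mu:2 Ld:0 B:0 rd:2 wr:3>
#4 MUL src=r2,r1 dispatched  <A:1 Mu:1 Ld:0 B:0 rd:0 wr:2>
#5 MEM src=r0,r3 held:FU  <A:1 Mu:1 Ld:0 B:0 rd:0 wr:2>
#6 ALU src=r7,r7 held:RD_PORT  <A:1 Mu:1 Ld:0 B:0 rd:0 wr:2>
#7 ALU src=r8,r6 held:RD_PORT  <A:1 Mu:1 Ld:0 B:0 rd:0 wr:2>

issued = [0, 1, 3, 4]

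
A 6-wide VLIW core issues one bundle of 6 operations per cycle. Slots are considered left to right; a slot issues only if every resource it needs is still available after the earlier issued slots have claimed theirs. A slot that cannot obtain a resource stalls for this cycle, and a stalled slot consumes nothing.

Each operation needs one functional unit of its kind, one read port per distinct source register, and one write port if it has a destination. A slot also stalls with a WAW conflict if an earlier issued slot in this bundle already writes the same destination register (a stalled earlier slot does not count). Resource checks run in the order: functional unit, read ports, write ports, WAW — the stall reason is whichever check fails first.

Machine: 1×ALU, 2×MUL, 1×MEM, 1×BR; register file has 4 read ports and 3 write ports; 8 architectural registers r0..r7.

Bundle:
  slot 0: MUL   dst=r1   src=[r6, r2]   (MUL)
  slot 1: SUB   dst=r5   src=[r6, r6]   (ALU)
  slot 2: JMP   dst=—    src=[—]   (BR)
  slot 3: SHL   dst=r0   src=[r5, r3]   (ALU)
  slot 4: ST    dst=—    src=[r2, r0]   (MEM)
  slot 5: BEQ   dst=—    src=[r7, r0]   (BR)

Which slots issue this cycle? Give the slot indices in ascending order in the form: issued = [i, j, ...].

slot 0 (MUL): ISSUE — free A1,Mu1,Ld1,B1 rp2 wp2
slot 1 (ALU): ISSUE — free A0,Mu1,Ld1,B1 rp1 wp1
slot 2 (BR): ISSUE — free A0,Mu1,Ld1,B0 rp1 wp1
slot 3 (ALU): stall FU — free A0,Mu1,Ld1,B0 rp1 wp1
slot 4 (MEM): stall RD_PORT — free A0,Mu1,Ld1,B0 rp1 wp1
slot 5 (BR): stall FU — free A0,Mu1,Ld1,B0 rp1 wp1

issued = [0, 1, 2]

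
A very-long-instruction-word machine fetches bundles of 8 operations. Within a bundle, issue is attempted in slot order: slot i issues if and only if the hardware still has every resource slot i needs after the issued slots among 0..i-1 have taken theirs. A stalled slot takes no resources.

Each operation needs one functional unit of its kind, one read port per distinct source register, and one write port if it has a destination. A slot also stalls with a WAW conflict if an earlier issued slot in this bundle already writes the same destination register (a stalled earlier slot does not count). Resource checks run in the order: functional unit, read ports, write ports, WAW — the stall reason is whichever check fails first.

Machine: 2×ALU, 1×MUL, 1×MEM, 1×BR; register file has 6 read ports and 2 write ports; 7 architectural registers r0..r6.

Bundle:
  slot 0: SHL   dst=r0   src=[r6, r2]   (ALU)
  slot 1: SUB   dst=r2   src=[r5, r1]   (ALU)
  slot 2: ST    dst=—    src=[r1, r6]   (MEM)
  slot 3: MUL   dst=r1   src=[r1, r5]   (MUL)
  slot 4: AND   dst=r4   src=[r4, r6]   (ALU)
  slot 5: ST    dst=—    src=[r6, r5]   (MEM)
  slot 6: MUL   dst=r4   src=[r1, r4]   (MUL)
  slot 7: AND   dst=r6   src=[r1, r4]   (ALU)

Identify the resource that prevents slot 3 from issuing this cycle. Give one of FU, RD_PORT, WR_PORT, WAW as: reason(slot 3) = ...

slot 0 (ALU): ISSUE — free A1,Mu1,Ld1,B1 rp4 wp1
slot 1 (ALU): ISSUE — free A0,Mu1,Ld1,B1 rp2 wp0
slot 2 (MEM): ISSUE — free A0,Mu1,Ld0,B1 rp0 wp0
slot 3 (MUL): stall RD_PORT — free A0,Mu1,Ld0,B1 rp0 wp0
slot 4 (ALU): stall FU — free A0,Mu1,Ld0,B1 rp0 wp0
slot 5 (MEM): stall FU — free A0,Mu1,Ld0,B1 rp0 wp0
slot 6 (MUL): stall RD_PORT — free A0,Mu1,Ld0,B1 rp0 wp0
slot 7 (ALU): stall FU — free A0,Mu1,Ld0,B1 rp0 wp0

reason(slot 3) = RD_PORT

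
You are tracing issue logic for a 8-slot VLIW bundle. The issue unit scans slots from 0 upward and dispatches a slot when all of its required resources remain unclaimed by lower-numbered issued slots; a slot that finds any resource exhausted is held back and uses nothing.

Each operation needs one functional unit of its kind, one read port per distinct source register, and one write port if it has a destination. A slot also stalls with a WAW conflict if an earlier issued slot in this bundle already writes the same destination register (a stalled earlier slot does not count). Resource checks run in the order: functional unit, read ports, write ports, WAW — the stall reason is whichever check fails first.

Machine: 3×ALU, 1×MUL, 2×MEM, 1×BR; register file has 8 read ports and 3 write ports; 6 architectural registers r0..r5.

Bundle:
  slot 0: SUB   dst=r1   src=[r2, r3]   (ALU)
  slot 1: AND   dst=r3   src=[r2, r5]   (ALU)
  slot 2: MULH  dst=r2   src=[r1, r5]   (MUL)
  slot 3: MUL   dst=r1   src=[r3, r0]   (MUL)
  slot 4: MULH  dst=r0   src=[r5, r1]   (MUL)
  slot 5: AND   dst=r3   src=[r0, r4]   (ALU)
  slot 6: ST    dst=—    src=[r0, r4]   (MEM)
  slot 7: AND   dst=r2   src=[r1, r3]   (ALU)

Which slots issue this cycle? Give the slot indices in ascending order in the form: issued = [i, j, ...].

slot 0 (ALU): ISSUE — free A2,Mu1,Ld2,B1 rp6 wp2
slot 1 (ALU): ISSUE — free A1,Mu1,Ld2,B1 rp4 wp1
slot 2 (MUL): ISSUE — free A1,Mu0,Ld2,B1 rp2 wp0
slot 3 (MUL): stall FU — free A1,Mu0,Ld2,B1 rp2 wp0
slot 4 (MUL): stall FU — free A1,Mu0,Ld2,B1 rp2 wp0
slot 5 (ALU): stall WR_PORT — free A1,Mu0,Ld2,B1 rp2 wp0
slot 6 (MEM): ISSUE — free A1,Mu0,Ld1,B1 rp0 wp0
slot 7 (ALU): stall RD_PORT — free A1,Mu0,Ld1,B1 rp0 wp0

issued = [0, 1, 2, 6]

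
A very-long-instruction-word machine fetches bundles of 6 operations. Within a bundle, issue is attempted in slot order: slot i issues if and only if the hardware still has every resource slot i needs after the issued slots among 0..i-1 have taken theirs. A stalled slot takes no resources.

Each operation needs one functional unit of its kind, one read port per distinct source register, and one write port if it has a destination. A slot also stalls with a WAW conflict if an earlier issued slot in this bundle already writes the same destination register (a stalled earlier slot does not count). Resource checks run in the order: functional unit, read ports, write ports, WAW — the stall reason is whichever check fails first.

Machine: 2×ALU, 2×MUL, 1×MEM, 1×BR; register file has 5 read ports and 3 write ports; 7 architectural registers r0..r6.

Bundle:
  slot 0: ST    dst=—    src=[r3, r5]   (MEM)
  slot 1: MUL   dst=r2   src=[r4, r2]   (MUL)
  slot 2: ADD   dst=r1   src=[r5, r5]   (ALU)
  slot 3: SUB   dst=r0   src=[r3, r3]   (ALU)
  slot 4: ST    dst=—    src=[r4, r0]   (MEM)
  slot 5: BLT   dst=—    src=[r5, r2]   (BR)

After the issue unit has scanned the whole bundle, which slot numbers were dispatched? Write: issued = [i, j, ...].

issued = [0, 1, 2]

#0 MEM src=r3,r5 dispatched  <A:2 Mu:2 Ld:0 B:1 rd:3 wr:3>
#1 MUL src=r4,r2 dispatched  <A:2 Mu:1 Ld:0 B:1 rd:1 wr:2>
#2 ALU src=r5,r5 dispatched  <A:1 Mu:1 Ld:0 B:1 rd:0 wr:1>
#3 ALU src=r3,r3 held:RD_PORT  <A:1 Mu:1 Ld:0 B:1 rd:0 wr:1>
#4 MEM src=r4,r0 held:FU  <A:1 Mu:1 Ld:0 B:1 rd:0 wr:1>
#5 BR src=r5,r2 held:RD_PORT  <A:1 Mu:1 Ld:0 B:1 rd:0 wr:1>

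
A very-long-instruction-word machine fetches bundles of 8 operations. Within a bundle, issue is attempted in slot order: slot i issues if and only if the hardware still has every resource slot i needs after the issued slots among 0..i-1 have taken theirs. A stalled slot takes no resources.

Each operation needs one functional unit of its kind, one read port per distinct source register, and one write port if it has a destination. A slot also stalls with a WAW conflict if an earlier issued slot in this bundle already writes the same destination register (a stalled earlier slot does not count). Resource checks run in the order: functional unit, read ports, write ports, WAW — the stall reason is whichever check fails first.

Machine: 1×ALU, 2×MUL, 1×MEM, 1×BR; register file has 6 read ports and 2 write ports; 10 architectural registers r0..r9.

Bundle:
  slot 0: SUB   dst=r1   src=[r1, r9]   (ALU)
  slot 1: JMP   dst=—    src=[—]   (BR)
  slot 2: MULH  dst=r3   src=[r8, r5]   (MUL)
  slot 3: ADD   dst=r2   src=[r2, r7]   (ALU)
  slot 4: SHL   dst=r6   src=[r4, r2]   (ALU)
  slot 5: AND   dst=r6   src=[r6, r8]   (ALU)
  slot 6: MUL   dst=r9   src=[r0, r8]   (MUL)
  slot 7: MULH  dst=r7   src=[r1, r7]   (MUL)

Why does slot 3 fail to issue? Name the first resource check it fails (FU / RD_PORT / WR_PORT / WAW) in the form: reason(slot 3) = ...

[0] ALU needs rd=2 wr=1: ok; after: ALU=0 MUL=2 MEM=1 BR=1, R=4, W=1
[1] BR needs rd=0 wr=0: ok; after: ALU=0 MUL=2 MEM=1 BR=0, R=4, W=1
[2] MUL needs rd=2 wr=1: ok; after: ALU=0 MUL=1 MEM=1 BR=0, R=2, W=0
[3] ALU needs rd=2 wr=1: FU; after: ALU=0 MUL=1 MEM=1 BR=0, R=2, W=0
[4] ALU needs rd=2 wr=1: FU; after: ALU=0 MUL=1 MEM=1 BR=0, R=2, W=0
[5] ALU needs rd=2 wr=1: FU; after: ALU=0 MUL=1 MEM=1 BR=0, R=2, W=0
[6] MUL needs rd=2 wr=1: WR_PORT; after: ALU=0 MUL=1 MEM=1 BR=0, R=2, W=0
[7] MUL needs rd=2 wr=1: WR_PORT; after: ALU=0 MUL=1 MEM=1 BR=0, R=2, W=0

reason(slot 3) = FU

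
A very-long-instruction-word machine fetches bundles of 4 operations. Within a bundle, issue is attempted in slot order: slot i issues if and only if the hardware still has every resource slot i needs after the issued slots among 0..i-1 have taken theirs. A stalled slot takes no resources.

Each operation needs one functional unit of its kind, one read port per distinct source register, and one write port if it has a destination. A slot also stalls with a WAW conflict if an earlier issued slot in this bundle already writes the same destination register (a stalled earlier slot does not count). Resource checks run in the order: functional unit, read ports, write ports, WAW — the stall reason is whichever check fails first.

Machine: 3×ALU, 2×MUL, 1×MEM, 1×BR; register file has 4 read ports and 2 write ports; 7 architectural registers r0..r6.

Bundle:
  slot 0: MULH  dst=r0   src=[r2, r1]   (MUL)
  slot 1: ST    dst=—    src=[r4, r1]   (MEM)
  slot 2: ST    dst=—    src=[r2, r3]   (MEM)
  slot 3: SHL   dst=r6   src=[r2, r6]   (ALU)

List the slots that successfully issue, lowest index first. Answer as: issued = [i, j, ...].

issued = [0, 1]

  0. MUL→r0 ⇒ go  {3A/1Mu/1Ld/1B | 2r 1w}
  1. MEM ⇒ go  {3A/1Mu/0Ld/1B | 0r 1w}
  2. MEM ⇒ no(FU)  {3A/1Mu/0Ld/1B | 0r 1w}
  3. ALU→r6 ⇒ no(RD_PORT)  {3A/1Mu/0Ld/1B | 0r 1w}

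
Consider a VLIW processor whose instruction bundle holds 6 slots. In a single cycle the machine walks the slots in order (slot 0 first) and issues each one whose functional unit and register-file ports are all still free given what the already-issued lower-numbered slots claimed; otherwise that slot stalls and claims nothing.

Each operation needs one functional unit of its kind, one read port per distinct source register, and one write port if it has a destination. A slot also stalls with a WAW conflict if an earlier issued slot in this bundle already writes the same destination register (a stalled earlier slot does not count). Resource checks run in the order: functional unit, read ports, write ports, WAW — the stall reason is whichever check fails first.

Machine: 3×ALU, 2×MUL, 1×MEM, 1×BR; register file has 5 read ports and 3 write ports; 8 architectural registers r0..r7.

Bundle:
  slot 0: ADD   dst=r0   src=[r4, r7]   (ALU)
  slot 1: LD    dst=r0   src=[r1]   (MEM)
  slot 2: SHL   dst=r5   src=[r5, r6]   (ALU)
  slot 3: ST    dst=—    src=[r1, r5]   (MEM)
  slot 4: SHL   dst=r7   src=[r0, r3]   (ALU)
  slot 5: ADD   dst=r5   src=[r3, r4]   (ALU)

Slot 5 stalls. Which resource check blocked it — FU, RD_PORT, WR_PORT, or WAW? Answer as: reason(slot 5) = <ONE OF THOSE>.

reason(slot 5) = RD_PORT

slot 0 (ALU): ISSUE — free A2,Mu2,Ld1,B1 rp3 wp2
slot 1 (MEM): stall WAW — free A2,Mu2,Ld1,B1 rp3 wp2
slot 2 (ALU): ISSUE — free A1,Mu2,Ld1,B1 rp1 wp1
slot 3 (MEM): stall RD_PORT — free A1,Mu2,Ld1,B1 rp1 wp1
slot 4 (ALU): stall RD_PORT — free A1,Mu2,Ld1,B1 rp1 wp1
slot 5 (ALU): stall RD_PORT — free A1,Mu2,Ld1,B1 rp1 wp1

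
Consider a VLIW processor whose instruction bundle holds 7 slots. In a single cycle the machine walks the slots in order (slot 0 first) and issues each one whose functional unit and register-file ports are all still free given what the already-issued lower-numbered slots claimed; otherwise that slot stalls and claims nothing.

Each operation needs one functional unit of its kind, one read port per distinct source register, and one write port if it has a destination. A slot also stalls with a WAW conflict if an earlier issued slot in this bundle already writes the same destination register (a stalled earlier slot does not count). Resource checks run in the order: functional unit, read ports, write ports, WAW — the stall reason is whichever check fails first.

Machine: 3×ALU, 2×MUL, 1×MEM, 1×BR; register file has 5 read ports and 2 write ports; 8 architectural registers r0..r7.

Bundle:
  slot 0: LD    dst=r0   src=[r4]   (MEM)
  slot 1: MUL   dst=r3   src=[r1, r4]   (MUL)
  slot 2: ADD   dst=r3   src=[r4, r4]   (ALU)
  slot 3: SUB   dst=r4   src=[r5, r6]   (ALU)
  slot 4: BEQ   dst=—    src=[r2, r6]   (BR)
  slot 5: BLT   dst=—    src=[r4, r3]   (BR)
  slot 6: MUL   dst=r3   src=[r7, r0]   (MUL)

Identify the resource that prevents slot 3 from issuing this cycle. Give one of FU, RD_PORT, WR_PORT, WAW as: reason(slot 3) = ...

  0. MEM→r0 ⇒ go  {3A/2Mu/0Ld/1B | 4r 1w}
  1. MUL→r3 ⇒ go  {3A/1Mu/0Ld/1B | 2r 0w}
  2. ALU→r3 ⇒ no(WR_PORT)  {3A/1Mu/0Ld/1B | 2r 0w}
  3. ALU→r4 ⇒ no(WR_PORT)  {3A/1Mu/0Ld/1B | 2r 0w}
  4. BR ⇒ go  {3A/1Mu/0Ld/0B | 0r 0w}
  5. BR ⇒ no(FU)  {3A/1Mu/0Ld/0B | 0r 0w}
  6. MUL→r3 ⇒ no(RD_PORT)  {3A/1Mu/0Ld/0B | 0r 0w}

reason(slot 3) = WR_PORT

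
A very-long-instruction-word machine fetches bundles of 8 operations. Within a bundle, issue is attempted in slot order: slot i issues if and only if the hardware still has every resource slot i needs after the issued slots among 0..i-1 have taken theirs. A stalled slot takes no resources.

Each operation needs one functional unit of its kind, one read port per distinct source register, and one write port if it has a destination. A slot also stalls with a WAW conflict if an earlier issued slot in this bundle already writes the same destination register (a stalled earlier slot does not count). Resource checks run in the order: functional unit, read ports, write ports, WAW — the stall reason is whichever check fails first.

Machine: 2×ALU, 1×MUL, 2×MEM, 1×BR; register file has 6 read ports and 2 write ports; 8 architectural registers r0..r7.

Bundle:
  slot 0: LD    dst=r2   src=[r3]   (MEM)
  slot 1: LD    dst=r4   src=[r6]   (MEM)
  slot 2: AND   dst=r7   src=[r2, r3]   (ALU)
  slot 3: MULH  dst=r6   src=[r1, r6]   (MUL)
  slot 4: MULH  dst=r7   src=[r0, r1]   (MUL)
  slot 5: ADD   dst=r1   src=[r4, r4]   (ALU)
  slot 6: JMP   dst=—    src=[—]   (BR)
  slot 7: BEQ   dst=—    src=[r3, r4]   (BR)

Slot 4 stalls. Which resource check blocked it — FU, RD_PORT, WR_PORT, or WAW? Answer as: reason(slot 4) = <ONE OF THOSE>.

reason(slot 4) = WR_PORT

  0. MEM→r2 ⇒ go  {2A/1Mu/1Ld/1B | 5r 1w}
  1. MEM→r4 ⇒ go  {2A/1Mu/0Ld/1B | 4r 0w}
  2. ALU→r7 ⇒ no(WR_PORT)  {2A/1Mu/0Ld/1B | 4r 0w}
  3. MUL→r6 ⇒ no(WR_PORT)  {2A/1Mu/0Ld/1B | 4r 0w}
  4. MUL→r7 ⇒ no(WR_PORT)  {2A/1Mu/0Ld/1B | 4r 0w}
  5. ALU→r1 ⇒ no(WR_PORT)  {2A/1Mu/0Ld/1B | 4r 0w}
  6. BR ⇒ go  {2A/1Mu/0Ld/0B | 4r 0w}
  7. BR ⇒ no(FU)  {2A/1Mu/0Ld/0B | 4r 0w}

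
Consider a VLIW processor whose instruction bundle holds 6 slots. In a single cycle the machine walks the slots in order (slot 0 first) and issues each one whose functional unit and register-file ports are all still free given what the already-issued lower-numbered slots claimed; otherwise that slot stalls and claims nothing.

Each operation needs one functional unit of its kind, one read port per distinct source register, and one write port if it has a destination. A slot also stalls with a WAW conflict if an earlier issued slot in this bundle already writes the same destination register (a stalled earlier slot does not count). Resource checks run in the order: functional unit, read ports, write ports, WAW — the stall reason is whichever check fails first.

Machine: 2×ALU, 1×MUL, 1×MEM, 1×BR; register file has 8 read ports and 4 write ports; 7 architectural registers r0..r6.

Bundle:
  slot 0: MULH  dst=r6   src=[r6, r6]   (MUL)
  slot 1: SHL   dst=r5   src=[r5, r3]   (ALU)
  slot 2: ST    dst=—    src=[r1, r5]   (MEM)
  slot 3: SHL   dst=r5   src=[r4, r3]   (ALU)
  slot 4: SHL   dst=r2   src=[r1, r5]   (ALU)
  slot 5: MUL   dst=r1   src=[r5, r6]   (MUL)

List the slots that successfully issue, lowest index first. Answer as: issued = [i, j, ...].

#0 MUL src=r6,r6 dispatched  <A:2 Mu:0 Ld:1 B:1 rd:7 wr:3>
#1 ALU src=r5,r3 dispatched  <A:1 Mu:0 Ld:1 B:1 rd:5 wr:2>
#2 MEM src=r1,r5 dispatched  <A:1 Mu:0 Ld:0 B:1 rd:3 wr:2>
#3 ALU src=r4,r3 held:WAW  <A:1 Mu:0 Ld:0 B:1 rd:3 wr:2>
#4 ALU src=r1,r5 dispatched  <A:0 Mu:0 Ld:0 B:1 rd:1 wr:1>
#5 MUL src=r5,r6 held:FU  <A:0 Mu:0 Ld:0 B:1 rd:1 wr:1>

issued = [0, 1, 2, 4]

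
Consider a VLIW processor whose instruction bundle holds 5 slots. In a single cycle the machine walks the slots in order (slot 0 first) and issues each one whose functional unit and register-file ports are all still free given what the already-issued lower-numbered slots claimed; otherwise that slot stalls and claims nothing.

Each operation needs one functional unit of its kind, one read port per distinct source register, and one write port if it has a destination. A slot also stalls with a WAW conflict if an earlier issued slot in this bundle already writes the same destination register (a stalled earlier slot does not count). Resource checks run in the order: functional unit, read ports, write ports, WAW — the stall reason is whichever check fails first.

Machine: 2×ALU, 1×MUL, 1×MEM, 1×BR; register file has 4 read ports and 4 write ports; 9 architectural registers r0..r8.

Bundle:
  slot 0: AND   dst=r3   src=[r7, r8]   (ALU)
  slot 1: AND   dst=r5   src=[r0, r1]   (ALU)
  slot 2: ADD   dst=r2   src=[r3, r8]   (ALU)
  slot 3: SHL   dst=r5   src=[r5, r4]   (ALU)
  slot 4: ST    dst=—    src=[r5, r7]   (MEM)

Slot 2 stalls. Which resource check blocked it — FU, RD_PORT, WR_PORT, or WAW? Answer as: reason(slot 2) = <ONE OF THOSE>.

(0) want 1×ALU +2rd +1wr — yes → AL1|MU1|ME1|BR1|rd2|wr3
(1) want 1×ALU +2rd +1wr — yes → AL0|MU1|ME1|BR1|rd0|wr2
(2) want 1×ALU +2rd +1wr — FU → AL0|MU1|ME1|BR1|rd0|wr2
(3) want 1×ALU +2rd +1wr — FU → AL0|MU1|ME1|BR1|rd0|wr2
(4) want 1×MEM +2rd +0wr — RD_PORT → AL0|MU1|ME1|BR1|rd0|wr2

reason(slot 2) = FU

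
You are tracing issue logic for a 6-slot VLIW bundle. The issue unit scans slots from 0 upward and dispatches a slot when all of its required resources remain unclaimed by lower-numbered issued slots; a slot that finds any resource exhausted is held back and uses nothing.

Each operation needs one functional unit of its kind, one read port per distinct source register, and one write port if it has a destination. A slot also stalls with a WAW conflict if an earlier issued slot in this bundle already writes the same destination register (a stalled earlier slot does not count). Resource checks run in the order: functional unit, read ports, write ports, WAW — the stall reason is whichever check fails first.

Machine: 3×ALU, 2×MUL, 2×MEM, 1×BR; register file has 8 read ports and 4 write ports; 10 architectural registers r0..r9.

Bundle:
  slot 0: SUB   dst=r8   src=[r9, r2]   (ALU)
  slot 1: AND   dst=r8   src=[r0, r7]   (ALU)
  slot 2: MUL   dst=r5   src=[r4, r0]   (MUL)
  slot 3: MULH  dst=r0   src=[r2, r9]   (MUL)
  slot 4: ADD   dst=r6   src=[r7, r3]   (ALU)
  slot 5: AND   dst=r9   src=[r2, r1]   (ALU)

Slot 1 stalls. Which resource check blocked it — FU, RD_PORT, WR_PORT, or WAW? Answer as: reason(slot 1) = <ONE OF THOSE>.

#0 ALU src=r9,r2 dispatched  <A:2 Mu:2 Ld:2 B:1 rd:6 wr:3>
#1 ALU src=r0,r7 held:WAW  <A:2 Mu:2 Ld:2 B:1 rd:6 wr:3>
#2 MUL src=r4,r0 dispatched  <A:2 Mu:1 Ld:2 B:1 rd:4 wr:2>
#3 MUL src=r2,r9 dispatched  <A:2 Mu:0 Ld:2 B:1 rd:2 wr:1>
#4 ALU src=r7,r3 dispatched  <A:1 Mu:0 Ld:2 B:1 rd:0 wr:0>
#5 ALU src=r2,r1 held:RD_PORT  <A:1 Mu:0 Ld:2 B:1 rd:0 wr:0>

reason(slot 1) = WAW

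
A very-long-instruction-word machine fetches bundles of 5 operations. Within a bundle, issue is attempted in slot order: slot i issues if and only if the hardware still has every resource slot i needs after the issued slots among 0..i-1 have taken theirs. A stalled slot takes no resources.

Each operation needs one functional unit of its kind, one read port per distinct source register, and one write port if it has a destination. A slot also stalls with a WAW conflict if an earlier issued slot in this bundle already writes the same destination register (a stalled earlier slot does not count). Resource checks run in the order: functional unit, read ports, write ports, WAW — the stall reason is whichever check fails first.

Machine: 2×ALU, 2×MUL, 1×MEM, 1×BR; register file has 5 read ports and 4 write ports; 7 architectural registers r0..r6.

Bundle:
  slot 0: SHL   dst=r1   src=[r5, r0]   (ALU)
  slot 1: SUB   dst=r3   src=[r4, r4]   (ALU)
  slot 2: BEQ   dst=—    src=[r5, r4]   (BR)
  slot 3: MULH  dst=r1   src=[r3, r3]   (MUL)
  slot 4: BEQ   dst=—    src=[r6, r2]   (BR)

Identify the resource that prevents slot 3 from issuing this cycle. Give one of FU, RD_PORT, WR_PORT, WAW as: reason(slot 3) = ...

(0) want 1×ALU +2rd +1wr — yes → AL1|MU2|ME1|BR1|rd3|wr3
(1) want 1×ALU +1rd +1wr — yes → AL0|MU2|ME1|BR1|rd2|wr2
(2) want 1×BR +2rd +0wr — yes → AL0|MU2|ME1|BR0|rd0|wr2
(3) want 1×MUL +1rd +1wr — RD_PORT → AL0|MU2|ME1|BR0|rd0|wr2
(4) want 1×BR +2rd +0wr — FU → AL0|MU2|ME1|BR0|rd0|wr2

reason(slot 3) = RD_PORT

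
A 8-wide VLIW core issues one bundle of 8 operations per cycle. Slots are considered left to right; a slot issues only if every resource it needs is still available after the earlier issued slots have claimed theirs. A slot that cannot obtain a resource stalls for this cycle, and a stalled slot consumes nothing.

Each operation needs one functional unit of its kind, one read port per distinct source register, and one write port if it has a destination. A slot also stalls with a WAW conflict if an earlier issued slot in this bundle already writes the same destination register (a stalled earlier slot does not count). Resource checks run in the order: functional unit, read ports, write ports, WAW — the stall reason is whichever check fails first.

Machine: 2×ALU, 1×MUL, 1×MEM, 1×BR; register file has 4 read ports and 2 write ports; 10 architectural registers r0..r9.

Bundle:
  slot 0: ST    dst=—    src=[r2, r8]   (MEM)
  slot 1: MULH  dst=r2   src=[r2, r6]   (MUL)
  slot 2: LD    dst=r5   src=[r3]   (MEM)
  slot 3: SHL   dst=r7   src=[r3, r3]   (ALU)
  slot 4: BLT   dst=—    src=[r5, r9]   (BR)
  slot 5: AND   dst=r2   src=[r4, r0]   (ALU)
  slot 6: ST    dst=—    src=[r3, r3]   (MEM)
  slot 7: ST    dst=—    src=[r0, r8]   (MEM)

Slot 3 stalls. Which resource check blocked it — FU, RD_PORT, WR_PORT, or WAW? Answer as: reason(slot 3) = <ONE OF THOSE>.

  0. MEM ⇒ go  {2A/1Mu/0Ld/1B | 2r 2w}
  1. MUL→r2 ⇒ go  {2A/0Mu/0Ld/1B | 0r 1w}
  2. MEM→r5 ⇒ no(FU)  {2A/0Mu/0Ld/1B | 0r 1w}
  3. ALU→r7 ⇒ no(RD_PORT)  {2A/0Mu/0Ld/1B | 0r 1w}
  4. BR ⇒ no(RD_PORT)  {2A/0Mu/0Ld/1B | 0r 1w}
  5. ALU→r2 ⇒ no(RD_PORT)  {2A/0Mu/0Ld/1B | 0r 1w}
  6. MEM ⇒ no(FU)  {2A/0Mu/0Ld/1B | 0r 1w}
  7. MEM ⇒ no(FU)  {2A/0Mu/0Ld/1B | 0r 1w}

reason(slot 3) = RD_PORT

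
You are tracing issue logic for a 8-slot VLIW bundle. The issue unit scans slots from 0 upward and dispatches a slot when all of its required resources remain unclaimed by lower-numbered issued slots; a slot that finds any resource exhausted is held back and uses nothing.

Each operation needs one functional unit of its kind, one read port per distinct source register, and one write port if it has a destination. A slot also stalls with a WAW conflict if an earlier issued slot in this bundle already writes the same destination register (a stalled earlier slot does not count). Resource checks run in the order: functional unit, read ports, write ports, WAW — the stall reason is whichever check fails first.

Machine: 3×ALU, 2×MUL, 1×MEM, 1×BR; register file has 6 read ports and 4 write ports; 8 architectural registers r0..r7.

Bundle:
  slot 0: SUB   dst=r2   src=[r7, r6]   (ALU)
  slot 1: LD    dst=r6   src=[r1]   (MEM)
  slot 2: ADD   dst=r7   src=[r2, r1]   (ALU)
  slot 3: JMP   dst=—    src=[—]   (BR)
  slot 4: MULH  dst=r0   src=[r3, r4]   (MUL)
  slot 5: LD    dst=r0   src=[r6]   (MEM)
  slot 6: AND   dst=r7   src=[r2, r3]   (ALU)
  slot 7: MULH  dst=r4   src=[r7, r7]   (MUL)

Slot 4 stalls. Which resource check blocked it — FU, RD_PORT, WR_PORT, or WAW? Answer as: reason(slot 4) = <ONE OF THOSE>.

(0) want 1×ALU +2rd +1wr — yes → AL2|MU2|ME1|BR1|rd4|wr3
(1) want 1×MEM +1rd +1wr — yes → AL2|MU2|ME0|BR1|rd3|wr2
(2) want 1×ALU +2rd +1wr — yes → AL1|MU2|ME0|BR1|rd1|wr1
(3) want 1×BR +0rd +0wr — yes → AL1|MU2|ME0|BR0|rd1|wr1
(4) want 1×MUL +2rd +1wr — RD_PORT → AL1|MU2|ME0|BR0|rd1|wr1
(5) want 1×MEM +1rd +1wr — FU → AL1|MU2|ME0|BR0|rd1|wr1
(6) want 1×ALU +2rd +1wr — RD_PORT → AL1|MU2|ME0|BR0|rd1|wr1
(7) want 1×MUL +1rd +1wr — yes → AL1|MU1|ME0|BR0|rd0|wr0

reason(slot 4) = RD_PORT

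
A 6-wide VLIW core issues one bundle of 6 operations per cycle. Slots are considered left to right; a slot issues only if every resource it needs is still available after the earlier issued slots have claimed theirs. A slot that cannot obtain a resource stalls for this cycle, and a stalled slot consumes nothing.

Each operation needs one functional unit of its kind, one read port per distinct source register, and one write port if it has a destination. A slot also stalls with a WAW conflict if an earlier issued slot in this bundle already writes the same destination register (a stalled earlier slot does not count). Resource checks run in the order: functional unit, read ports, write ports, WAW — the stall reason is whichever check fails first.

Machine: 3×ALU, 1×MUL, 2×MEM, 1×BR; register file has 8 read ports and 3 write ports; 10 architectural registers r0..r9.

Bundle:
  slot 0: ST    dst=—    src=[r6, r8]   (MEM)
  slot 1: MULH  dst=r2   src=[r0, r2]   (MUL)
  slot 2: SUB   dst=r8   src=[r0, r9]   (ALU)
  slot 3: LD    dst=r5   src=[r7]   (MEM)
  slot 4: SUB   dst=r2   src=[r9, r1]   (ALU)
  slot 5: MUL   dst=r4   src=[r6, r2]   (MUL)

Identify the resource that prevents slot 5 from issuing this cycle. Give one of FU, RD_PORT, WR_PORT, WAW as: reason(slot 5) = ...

reason(slot 5) = FU

slot 0 (MEM): ISSUE — free A3,Mu1,Ld1,B1 rp6 wp3
slot 1 (MUL): ISSUE — free A3,Mu0,Ld1,B1 rp4 wp2
slot 2 (ALU): ISSUE — free A2,Mu0,Ld1,B1 rp2 wp1
slot 3 (MEM): ISSUE — free A2,Mu0,Ld0,B1 rp1 wp0
slot 4 (ALU): stall RD_PORT — free A2,Mu0,Ld0,B1 rp1 wp0
slot 5 (MUL): stall FU — free A2,Mu0,Ld0,B1 rp1 wp0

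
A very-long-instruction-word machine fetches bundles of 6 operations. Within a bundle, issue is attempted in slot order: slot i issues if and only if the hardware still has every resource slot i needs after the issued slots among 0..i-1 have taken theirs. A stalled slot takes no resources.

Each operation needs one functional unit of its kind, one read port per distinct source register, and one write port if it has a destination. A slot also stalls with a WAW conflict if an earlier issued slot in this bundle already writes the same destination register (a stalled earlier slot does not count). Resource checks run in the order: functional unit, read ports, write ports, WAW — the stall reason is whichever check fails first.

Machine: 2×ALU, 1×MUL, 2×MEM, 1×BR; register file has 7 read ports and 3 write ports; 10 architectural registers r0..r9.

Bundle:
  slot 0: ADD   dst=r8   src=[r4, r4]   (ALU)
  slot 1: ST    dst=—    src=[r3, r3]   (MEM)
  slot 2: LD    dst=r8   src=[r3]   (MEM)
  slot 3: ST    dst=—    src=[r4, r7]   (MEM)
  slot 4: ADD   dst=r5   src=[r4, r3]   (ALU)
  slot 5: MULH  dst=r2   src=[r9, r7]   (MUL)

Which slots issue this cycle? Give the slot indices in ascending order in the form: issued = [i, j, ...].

issued = [0, 1, 3, 4]

slot 0 (ALU): ISSUE — free A1,Mu1,Ld2,B1 rp6 wp2
slot 1 (MEM): ISSUE — free A1,Mu1,Ld1,B1 rp5 wp2
slot 2 (MEM): stall WAW — free A1,Mu1,Ld1,B1 rp5 wp2
slot 3 (MEM): ISSUE — free A1,Mu1,Ld0,B1 rp3 wp2
slot 4 (ALU): ISSUE — free A0,Mu1,Ld0,B1 rp1 wp1
slot 5 (MUL): stall RD_PORT — free A0,Mu1,Ld0,B1 rp1 wp1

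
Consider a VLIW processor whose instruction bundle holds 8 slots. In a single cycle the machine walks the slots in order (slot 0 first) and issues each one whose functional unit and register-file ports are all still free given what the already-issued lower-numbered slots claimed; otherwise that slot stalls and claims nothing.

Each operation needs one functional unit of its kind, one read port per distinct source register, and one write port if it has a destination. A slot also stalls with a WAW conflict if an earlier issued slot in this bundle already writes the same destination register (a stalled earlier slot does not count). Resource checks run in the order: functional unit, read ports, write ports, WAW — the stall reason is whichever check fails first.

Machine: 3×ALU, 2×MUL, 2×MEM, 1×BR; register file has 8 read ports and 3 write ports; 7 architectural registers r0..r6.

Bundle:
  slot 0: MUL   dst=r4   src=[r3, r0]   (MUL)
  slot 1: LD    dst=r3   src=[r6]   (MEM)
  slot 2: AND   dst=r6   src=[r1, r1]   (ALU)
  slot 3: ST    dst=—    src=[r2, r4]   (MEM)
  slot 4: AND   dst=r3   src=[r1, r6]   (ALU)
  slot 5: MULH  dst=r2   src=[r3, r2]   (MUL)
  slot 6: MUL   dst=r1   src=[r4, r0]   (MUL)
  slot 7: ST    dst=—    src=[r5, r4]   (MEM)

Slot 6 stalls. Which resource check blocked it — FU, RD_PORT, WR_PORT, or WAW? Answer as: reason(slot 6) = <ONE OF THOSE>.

[0] MUL needs rd=2 wr=1: ok; after: ALU=3 MUL=1 MEM=2 BR=1, R=6, W=2
[1] MEM needs rd=1 wr=1: ok; after: ALU=3 MUL=1 MEM=1 BR=1, R=5, W=1
[2] ALU needs rd=1 wr=1: ok; after: ALU=2 MUL=1 MEM=1 BR=1, R=4, W=0
[3] MEM needs rd=2 wr=0: ok; after: ALU=2 MUL=1 MEM=0 BR=1, R=2, W=0
[4] ALU needs rd=2 wr=1: WR_PORT; after: ALU=2 MUL=1 MEM=0 BR=1, R=2, W=0
[5] MUL needs rd=2 wr=1: WR_PORT; after: ALU=2 MUL=1 MEM=0 BR=1, R=2, W=0
[6] MUL needs rd=2 wr=1: WR_PORT; after: ALU=2 MUL=1 MEM=0 BR=1, R=2, W=0
[7] MEM needs rd=2 wr=0: FU; after: ALU=2 MUL=1 MEM=0 BR=1, R=2, W=0

reason(slot 6) = WR_PORT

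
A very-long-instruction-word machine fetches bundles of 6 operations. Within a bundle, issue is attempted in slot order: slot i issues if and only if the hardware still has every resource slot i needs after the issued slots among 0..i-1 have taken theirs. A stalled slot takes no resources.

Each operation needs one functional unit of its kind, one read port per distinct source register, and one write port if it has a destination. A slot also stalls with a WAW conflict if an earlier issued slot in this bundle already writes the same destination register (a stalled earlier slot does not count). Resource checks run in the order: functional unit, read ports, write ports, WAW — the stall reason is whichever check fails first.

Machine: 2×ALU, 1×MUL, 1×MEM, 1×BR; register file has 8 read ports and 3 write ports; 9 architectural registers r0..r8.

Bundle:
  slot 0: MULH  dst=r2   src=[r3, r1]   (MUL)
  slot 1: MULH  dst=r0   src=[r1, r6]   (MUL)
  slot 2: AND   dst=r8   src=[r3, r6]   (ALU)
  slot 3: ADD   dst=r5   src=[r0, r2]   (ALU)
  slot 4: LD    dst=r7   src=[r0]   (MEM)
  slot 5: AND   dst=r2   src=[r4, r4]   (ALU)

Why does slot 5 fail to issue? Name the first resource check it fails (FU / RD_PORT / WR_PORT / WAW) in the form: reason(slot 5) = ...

[0] MUL needs rd=2 wr=1: ok; after: ALU=2 MUL=0 MEM=1 BR=1, R=6, W=2
[1] MUL needs rd=2 wr=1: FU; after: ALU=2 MUL=0 MEM=1 BR=1, R=6, W=2
[2] ALU needs rd=2 wr=1: ok; after: ALU=1 MUL=0 MEM=1 BR=1, R=4, W=1
[3] ALU needs rd=2 wr=1: ok; after: ALU=0 MUL=0 MEM=1 BR=1, R=2, W=0
[4] MEM needs rd=1 wr=1: WR_PORT; after: ALU=0 MUL=0 MEM=1 BR=1, R=2, W=0
[5] ALU needs rd=1 wr=1: FU; after: ALU=0 MUL=0 MEM=1 BR=1, R=2, W=0

reason(slot 5) = FU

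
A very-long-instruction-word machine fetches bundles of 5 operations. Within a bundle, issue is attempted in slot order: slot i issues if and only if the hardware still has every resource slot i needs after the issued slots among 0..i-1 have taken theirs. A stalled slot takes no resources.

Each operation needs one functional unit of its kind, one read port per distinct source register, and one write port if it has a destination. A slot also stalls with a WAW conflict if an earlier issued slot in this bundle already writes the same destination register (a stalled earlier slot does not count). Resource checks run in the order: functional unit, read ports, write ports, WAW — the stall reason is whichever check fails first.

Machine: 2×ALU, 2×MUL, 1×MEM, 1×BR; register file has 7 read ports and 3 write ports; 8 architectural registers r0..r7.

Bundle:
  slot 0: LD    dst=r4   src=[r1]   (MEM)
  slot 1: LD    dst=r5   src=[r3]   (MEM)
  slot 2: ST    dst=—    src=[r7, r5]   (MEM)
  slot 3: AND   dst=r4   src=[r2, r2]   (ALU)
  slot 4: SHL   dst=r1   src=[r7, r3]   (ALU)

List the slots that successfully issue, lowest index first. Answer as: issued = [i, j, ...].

slot 0 (MEM): ISSUE — free A2,Mu2,Ld0,B1 rp6 wp2
slot 1 (MEM): stall FU — free A2,Mu2,Ld0,B1 rp6 wp2
slot 2 (MEM): stall FU — free A2,Mu2,Ld0,B1 rp6 wp2
slot 3 (ALU): stall WAW — free A2,Mu2,Ld0,B1 rp6 wp2
slot 4 (ALU): ISSUE — free A1,Mu2,Ld0,B1 rp4 wp1

issued = [0, 4]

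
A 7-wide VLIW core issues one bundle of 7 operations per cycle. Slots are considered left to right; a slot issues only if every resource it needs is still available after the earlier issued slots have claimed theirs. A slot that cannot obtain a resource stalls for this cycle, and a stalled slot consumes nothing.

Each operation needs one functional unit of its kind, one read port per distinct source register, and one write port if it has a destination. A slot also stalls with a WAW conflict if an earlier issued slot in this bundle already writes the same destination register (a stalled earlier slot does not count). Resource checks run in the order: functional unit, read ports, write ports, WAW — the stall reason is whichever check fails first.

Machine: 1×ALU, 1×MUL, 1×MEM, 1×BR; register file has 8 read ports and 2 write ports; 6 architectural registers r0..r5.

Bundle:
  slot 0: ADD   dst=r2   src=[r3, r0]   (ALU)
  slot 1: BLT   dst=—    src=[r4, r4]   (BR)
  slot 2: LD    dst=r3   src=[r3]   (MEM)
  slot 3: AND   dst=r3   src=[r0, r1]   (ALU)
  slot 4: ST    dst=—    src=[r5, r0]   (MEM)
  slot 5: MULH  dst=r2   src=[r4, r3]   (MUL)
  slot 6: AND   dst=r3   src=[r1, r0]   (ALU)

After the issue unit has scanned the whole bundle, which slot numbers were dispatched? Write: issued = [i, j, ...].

issued = [0, 1, 2]

  0. ALU→r2 ⇒ go  {0A/1Mu/1Ld/1B | 6r 1w}
  1. BR ⇒ go  {0A/1Mu/1Ld/0B | 5r 1w}
  2. MEM→r3 ⇒ go  {0A/1Mu/0Ld/0B | 4r 0w}
  3. ALU→r3 ⇒ no(FU)  {0A/1Mu/0Ld/0B | 4r 0w}
  4. MEM ⇒ no(FU)  {0A/1Mu/0Ld/0B | 4r 0w}
  5. MUL→r2 ⇒ no(WR_PORT)  {0A/1Mu/0Ld/0B | 4r 0w}
  6. ALU→r3 ⇒ no(FU)  {0A/1Mu/0Ld/0B | 4r 0w}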